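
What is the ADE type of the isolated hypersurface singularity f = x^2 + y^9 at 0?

The Hessian of f at 0 has rank 1. Corank 1: A-series; mu = 8 gives A_8.

A8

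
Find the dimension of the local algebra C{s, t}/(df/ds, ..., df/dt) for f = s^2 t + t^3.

The Hessian of f at 0 has rank 0. Corank 2; j^3 = t*(s^2 + t^2) splits into three distinct lines over C (the quadratic factor has nonzero discriminant), so D_4.

4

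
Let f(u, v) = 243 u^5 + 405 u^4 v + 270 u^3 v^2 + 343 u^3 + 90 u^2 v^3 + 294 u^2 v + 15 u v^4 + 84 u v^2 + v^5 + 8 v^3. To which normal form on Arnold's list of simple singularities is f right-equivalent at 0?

The Hessian of f at 0 has rank 0. Corank 2; j^3 = (7*u + 2*v)^3 is a perfect cube, so E-series; the 5-jet and mu = 8 give E_8.

E_{8}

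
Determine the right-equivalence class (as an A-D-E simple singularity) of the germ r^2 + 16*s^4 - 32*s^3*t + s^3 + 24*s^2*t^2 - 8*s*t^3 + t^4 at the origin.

The Hessian of f at 0 has rank 1. Corank 2; j^3 = s^3 is a perfect cube, so E-series; the 4-jet and mu = 6 give E_6.

E_6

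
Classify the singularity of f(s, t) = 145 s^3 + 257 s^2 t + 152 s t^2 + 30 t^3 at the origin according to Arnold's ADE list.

D_4

The Hessian of f at 0 is [[0, 0], [0, 0]] with rank 0, so corank 2. A Groebner basis of the Jacobian ideal J(f) in C{s,t} is {t^3, s^2 - 26*t^2/71, s*t + 43*t^2/71}; counting standard monomials gives mu = 4. Corank 2; j^3 = (5*s + 3*t)*(29*s^2 + 34*s*t + 10*t^2) splits into three distinct lines over C (the quadratic factor has nonzero discriminant), so D_4.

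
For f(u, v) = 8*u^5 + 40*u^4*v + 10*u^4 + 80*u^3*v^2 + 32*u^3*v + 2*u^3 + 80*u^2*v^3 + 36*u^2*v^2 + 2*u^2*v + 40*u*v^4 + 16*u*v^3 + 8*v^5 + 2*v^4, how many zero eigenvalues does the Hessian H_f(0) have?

2

Hessian at 0 has rank 0.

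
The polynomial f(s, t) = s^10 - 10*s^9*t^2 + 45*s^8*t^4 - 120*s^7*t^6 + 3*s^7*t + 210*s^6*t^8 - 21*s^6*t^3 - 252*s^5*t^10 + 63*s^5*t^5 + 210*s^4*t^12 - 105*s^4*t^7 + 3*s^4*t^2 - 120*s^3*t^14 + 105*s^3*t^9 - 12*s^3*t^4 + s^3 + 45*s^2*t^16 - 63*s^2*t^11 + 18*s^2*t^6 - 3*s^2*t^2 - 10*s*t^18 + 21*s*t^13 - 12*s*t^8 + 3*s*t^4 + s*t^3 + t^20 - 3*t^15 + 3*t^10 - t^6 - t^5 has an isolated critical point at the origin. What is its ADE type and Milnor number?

Type E_{7}, Milnor number mu = 7.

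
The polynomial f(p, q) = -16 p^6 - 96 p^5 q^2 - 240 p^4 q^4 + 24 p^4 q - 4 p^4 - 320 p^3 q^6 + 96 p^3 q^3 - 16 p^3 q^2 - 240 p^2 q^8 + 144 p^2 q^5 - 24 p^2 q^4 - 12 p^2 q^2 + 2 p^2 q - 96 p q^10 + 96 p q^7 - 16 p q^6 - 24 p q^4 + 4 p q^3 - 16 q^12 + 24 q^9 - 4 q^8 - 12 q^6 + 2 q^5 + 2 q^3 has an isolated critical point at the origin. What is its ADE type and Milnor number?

Type D_{4}, Milnor number mu = 4.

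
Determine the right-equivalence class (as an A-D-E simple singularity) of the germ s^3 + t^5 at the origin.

E_8

The Hessian of f at 0 has rank 0. Corank 2; j^3 = s^3 is a perfect cube, so E-series; the 5-jet and mu = 8 give E_8.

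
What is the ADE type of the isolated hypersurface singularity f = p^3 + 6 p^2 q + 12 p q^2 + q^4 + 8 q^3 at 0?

The Hessian of f at 0 has rank 0. Corank 2; j^3 = (p + 2*q)^3 is a perfect cube, so E-series; the 4-jet and mu = 6 give E_6.

E6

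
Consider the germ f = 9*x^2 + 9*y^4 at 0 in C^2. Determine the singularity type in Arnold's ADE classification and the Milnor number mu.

The Hessian of f at 0 is [[18, 0], [0, 0]] with rank 1, so corank 1. A Groebner basis of the Jacobian ideal J(f) in C{x,y} is {y^3, x}; counting standard monomials gives mu = 3. Corank 1: A-series; mu = 3 gives A_3.

Type A3, Milnor number mu = 3.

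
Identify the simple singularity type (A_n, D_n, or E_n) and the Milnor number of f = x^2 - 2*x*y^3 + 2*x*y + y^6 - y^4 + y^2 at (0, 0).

Type A_3, Milnor number mu = 3.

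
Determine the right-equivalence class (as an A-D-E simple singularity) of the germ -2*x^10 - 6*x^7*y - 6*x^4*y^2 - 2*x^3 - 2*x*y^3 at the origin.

The Hessian of f at 0 has rank 0. Corank 2; j^3 = -2*x^3 is a perfect cube, so E-series; the 4-jet and mu = 7 give E_7.

E_7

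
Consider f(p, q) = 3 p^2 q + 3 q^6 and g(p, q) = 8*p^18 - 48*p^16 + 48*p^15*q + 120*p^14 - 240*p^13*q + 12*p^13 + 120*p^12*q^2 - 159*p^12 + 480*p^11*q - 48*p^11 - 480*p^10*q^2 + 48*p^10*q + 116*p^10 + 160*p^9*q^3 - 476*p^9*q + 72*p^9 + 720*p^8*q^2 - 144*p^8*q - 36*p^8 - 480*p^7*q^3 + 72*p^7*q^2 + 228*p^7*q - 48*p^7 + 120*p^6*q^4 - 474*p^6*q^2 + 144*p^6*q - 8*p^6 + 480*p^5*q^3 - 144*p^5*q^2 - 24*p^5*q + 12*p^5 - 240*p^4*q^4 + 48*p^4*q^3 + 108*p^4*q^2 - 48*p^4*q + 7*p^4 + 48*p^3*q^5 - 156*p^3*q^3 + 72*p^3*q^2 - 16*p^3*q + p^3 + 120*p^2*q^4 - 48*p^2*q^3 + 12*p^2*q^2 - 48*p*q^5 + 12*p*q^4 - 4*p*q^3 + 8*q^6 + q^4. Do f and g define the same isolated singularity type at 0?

No.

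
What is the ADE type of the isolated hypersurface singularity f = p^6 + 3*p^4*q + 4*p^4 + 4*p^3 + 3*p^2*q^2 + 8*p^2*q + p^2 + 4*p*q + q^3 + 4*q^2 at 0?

A_{2}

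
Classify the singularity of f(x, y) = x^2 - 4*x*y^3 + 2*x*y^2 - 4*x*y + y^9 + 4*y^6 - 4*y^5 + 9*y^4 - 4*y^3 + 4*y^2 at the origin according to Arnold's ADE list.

A_{8}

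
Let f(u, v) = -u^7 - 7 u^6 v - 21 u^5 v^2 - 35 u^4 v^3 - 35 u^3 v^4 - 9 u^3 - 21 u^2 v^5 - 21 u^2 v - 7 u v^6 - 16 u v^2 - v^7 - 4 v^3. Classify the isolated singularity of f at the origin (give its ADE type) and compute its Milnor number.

The Hessian of f at 0 has rank 0. Corank 2; j^3 = -(u + v)*(3*u + 2*v)^2 has shape L^2 M (L != M), so D-series; mu = 8 gives D_8.

Type D_{8}, Milnor number mu = 8.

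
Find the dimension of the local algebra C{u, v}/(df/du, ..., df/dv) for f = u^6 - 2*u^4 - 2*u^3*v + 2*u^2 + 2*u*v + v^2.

1

The Hessian of f at 0 is [[4, 2], [2, 2]] with rank 2, so corank 0. A Groebner basis of the Jacobian ideal J(f) in C{u,v} is {u, v}; counting standard monomials gives mu = 1. Corank 0: nondegenerate Morse point, so A_1.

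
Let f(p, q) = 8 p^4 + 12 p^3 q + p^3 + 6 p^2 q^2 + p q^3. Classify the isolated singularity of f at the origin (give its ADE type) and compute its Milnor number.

Type E_{7}, Milnor number mu = 7.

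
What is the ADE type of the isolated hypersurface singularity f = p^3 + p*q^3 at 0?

The Hessian of f at 0 has rank 0. Corank 2; j^3 = p^3 is a perfect cube, so E-series; the 4-jet and mu = 7 give E_7.

E_{7}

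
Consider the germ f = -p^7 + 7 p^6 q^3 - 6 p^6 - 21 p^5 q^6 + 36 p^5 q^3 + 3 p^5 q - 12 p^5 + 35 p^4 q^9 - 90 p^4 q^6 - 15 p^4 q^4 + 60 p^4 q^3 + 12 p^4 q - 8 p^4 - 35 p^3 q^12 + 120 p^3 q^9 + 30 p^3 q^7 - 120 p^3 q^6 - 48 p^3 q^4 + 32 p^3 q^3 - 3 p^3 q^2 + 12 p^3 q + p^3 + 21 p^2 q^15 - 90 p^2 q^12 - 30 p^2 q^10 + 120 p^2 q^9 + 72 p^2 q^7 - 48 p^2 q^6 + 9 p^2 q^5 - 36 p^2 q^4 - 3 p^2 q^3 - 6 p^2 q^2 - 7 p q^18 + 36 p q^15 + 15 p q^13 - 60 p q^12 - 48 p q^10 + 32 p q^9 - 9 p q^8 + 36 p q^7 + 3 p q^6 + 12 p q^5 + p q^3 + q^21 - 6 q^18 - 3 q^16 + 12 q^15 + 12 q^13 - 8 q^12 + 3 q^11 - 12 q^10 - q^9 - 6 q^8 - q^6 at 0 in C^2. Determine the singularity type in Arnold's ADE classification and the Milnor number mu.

The Hessian of f at 0 has rank 0. Corank 2; j^3 = p^3 is a perfect cube, so E-series; the 4-jet and mu = 7 give E_7.

Type E_7, Milnor number mu = 7.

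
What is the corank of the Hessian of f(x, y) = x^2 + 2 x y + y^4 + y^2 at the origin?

1

Hessian at 0 has rank 1.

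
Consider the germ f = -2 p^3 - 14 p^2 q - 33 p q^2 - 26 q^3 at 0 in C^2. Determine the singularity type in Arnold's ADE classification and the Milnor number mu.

The Hessian of f at 0 has rank 0. Corank 2; j^3 = -(p + 2*q)*(2*p^2 + 10*p*q + 13*q^2) splits into three distinct lines over C (the quadratic factor has nonzero discriminant), so D_4.

Type D4, Milnor number mu = 4.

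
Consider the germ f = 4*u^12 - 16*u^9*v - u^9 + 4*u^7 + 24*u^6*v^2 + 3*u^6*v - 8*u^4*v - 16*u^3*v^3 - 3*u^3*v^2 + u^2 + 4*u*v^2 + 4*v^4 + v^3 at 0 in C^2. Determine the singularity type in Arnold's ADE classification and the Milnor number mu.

Type A2, Milnor number mu = 2.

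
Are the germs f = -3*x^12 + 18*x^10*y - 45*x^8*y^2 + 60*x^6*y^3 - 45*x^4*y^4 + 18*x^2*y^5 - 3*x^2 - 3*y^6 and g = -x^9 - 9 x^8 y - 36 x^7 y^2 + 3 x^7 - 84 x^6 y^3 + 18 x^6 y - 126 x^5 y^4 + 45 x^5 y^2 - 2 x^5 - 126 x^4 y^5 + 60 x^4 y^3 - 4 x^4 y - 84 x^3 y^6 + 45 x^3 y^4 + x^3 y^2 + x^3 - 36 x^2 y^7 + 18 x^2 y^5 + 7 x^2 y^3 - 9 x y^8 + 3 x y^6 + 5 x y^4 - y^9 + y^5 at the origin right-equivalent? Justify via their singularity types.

The Hessian of f at 0 has rank 1. Corank 1: A-series; mu = 5 gives A_5. The Hessian of g at 0 has rank 0. Corank 2; j^3 = x^3 is a perfect cube, so E-series; the 5-jet and mu = 8 give E_8. f is A_5 but g is E_8, hence not right-equivalent.

No.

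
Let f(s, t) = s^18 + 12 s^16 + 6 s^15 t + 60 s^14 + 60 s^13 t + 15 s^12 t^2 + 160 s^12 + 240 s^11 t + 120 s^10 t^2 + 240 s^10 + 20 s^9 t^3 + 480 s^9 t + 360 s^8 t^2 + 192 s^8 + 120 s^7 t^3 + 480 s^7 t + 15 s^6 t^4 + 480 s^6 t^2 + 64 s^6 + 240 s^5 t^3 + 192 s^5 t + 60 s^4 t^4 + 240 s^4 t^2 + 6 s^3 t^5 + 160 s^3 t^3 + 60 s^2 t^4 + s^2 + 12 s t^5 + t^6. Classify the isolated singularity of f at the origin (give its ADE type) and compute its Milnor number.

Type A5, Milnor number mu = 5.

The Hessian of f at 0 is [[2, 0], [0, 0]] with rank 1, so corank 1. A Groebner basis of the Jacobian ideal J(f) in C{s,t} is {t^5, s}; counting standard monomials gives mu = 5. Corank 1: A-series; mu = 5 gives A_5.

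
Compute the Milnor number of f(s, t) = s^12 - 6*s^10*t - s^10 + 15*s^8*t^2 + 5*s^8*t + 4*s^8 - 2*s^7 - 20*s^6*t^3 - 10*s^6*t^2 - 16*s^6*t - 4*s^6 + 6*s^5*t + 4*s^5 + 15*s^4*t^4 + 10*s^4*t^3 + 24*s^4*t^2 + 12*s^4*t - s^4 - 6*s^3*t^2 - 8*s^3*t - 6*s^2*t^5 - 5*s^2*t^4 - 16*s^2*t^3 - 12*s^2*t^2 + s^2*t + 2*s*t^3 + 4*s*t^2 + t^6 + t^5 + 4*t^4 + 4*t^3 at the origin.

7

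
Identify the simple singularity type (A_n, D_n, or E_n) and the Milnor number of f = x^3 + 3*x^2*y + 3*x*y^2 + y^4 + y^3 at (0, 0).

The Hessian of f at 0 has rank 0. Corank 2; j^3 = (x + y)^3 is a perfect cube, so E-series; the 4-jet and mu = 6 give E_6.

Type E_{6}, Milnor number mu = 6.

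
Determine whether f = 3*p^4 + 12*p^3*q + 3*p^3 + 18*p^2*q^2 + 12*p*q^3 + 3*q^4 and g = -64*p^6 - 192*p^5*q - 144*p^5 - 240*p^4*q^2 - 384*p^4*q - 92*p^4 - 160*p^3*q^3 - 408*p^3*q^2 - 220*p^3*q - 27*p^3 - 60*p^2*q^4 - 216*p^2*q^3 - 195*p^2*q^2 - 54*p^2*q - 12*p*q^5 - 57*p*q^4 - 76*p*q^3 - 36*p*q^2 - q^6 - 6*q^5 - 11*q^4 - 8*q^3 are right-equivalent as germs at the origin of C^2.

Yes.

The Hessian of f at 0 has rank 0. Corank 2; j^3 = 3*p^3 is a perfect cube, so E-series; the 4-jet and mu = 6 give E_6. The Hessian of g at 0 has rank 0. Corank 2; j^3 = -(3*p + 2*q)^3 is a perfect cube, so E-series; the 4-jet and mu = 6 give E_6. Both have type E_6, hence right-equivalent.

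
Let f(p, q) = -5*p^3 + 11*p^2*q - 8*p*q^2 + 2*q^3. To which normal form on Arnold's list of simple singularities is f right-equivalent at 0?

D4

The Hessian of f at 0 has rank 0. Corank 2; j^3 = -(p - q)*(5*p^2 - 6*p*q + 2*q^2) splits into three distinct lines over C (the quadratic factor has nonzero discriminant), so D_4.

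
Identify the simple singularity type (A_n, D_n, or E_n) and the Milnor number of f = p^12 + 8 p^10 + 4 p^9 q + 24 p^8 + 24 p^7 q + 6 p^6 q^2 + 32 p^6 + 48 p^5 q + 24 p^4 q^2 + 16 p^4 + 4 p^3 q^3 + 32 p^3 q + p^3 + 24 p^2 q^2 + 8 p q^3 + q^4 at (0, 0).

The Hessian of f at 0 is [[0, 0], [0, 0]] with rank 0, so corank 2. A Groebner basis of the Jacobian ideal J(f) in C{p,q} is {q^4, p*q^2 + q^3/6, p^2}; counting standard monomials gives mu = 6. Corank 2; j^3 = p^3 is a perfect cube, so E-series; the 4-jet and mu = 6 give E_6.

Type E6, Milnor number mu = 6.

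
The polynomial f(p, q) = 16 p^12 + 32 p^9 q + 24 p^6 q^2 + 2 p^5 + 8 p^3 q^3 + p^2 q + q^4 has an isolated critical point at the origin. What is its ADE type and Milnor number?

The Hessian of f at 0 is [[0, 0], [0, 0]] with rank 0, so corank 2. A Groebner basis of the Jacobian ideal J(f) in C{p,q} is {p^3, p^2/4 + q^3, p*q}; counting standard monomials gives mu = 5. Corank 2; j^3 = p^2*q has shape L^2 M (L != M), so D-series; mu = 5 gives D_5.

Type D_{5}, Milnor number mu = 5.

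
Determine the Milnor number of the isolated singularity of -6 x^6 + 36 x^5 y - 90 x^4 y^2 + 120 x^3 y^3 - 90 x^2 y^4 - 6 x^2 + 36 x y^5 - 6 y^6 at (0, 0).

5

The Hessian of f at 0 is [[-12, 0], [0, 0]] with rank 1, so corank 1. A Groebner basis of the Jacobian ideal J(f) in C{x,y} is {y^5, x}; counting standard monomials gives mu = 5. Corank 1: A-series; mu = 5 gives A_5.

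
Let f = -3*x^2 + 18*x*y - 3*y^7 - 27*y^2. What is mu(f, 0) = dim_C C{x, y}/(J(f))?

6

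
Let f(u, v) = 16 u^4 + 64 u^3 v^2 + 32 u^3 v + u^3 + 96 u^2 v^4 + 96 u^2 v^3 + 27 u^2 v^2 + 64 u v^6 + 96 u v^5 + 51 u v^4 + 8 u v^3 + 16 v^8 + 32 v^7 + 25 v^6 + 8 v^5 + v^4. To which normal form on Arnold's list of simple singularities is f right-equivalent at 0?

The Hessian of f at 0 has rank 0. Corank 2; j^3 = u^3 is a perfect cube, so E-series; the 4-jet and mu = 6 give E_6.

E6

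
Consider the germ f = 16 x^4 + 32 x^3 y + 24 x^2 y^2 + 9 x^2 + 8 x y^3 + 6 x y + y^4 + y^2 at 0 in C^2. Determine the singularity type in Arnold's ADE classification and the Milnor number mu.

Type A_3, Milnor number mu = 3.

The Hessian of f at 0 has rank 1. Corank 1: A-series; mu = 3 gives A_3.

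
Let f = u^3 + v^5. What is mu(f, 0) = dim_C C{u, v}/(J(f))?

8

The Hessian of f at 0 has rank 0. Corank 2; j^3 = u^3 is a perfect cube, so E-series; the 5-jet and mu = 8 give E_8.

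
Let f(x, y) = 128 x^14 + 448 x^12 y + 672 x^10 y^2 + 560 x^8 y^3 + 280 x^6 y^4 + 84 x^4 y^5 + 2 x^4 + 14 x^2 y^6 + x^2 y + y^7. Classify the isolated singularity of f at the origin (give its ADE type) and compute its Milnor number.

The Hessian of f at 0 has rank 0. Corank 2; j^3 = x^2*y has shape L^2 M (L != M), so D-series; mu = 8 gives D_8.

Type D_{8}, Milnor number mu = 8.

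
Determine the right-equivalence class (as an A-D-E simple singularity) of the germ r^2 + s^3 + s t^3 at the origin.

The Hessian of f at 0 has rank 1. Corank 2; j^3 = s^3 is a perfect cube, so E-series; the 4-jet and mu = 7 give E_7.

E_{7}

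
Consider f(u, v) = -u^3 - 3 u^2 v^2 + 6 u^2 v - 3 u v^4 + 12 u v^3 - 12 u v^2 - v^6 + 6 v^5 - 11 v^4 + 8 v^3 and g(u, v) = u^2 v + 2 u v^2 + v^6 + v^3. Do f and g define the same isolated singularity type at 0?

No.

The Hessian of f at 0 has rank 0. Corank 2; j^3 = -(u - 2*v)^3 is a perfect cube, so E-series; the 4-jet and mu = 6 give E_6. The Hessian of g at 0 has rank 0. Corank 2; j^3 = v*(u + v)^2 has shape L^2 M (L != M), so D-series; mu = 7 gives D_7. f is E_6 but g is D_7, hence not right-equivalent.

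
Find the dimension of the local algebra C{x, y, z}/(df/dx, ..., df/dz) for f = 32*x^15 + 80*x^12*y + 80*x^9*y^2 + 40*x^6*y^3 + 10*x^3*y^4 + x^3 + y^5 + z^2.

8

The Hessian of f at 0 has rank 1. Corank 2; j^3 = x^3 is a perfect cube, so E-series; the 5-jet and mu = 8 give E_8.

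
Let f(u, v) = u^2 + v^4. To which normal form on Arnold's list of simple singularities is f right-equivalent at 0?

A_{3}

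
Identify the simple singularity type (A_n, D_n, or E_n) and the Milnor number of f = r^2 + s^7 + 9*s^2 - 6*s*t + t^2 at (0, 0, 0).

The Hessian of f at 0 is [[18, -6, 0], [-6, 2, 0], [0, 0, 2]] with rank 2, so corank 1. A Groebner basis of the Jacobian ideal J(f) in C{s,t,r} is {t^6, s - t/3, r}; counting standard monomials gives mu = 6. Corank 1: A-series; mu = 6 gives A_6.

Type A6, Milnor number mu = 6.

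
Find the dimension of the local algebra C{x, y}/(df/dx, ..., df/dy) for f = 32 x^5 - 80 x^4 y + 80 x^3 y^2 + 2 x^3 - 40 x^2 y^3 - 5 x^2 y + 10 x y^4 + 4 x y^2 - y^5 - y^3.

The Hessian of f at 0 is [[0, 0], [0, 0]] with rank 0, so corank 2. A Groebner basis of the Jacobian ideal J(f) in C{x,y} is {-x*y/10 + y^4 + y^2/10, x*y^2 - y^3, x^2 - 3*x*y/2 + y^2/2}; counting standard monomials gives mu = 6. Corank 2; j^3 = (x - y)^2*(2*x - y) has shape L^2 M (L != M), so D-series; mu = 6 gives D_6.

6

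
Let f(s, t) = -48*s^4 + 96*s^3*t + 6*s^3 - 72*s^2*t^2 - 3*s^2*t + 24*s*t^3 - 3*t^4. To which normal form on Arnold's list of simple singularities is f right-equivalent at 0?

D_{5}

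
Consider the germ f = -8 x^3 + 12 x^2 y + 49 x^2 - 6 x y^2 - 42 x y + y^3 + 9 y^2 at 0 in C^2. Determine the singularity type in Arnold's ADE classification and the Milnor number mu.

Type A2, Milnor number mu = 2.

The Hessian of f at 0 is [[98, -42], [-42, 18]] with rank 1, so corank 1. A Groebner basis of the Jacobian ideal J(f) in C{x,y} is {y^2, x - 3*y/7}; counting standard monomials gives mu = 2. Corank 1: A-series; mu = 2 gives A_2.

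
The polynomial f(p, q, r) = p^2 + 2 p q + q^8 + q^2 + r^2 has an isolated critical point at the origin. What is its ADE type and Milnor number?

Type A_{7}, Milnor number mu = 7.

The Hessian of f at 0 is [[2, 2, 0], [2, 2, 0], [0, 0, 2]] with rank 2, so corank 1. A Groebner basis of the Jacobian ideal J(f) in C{p,q,r} is {q^7, p + q, r}; counting standard monomials gives mu = 7. Corank 1: A-series; mu = 7 gives A_7.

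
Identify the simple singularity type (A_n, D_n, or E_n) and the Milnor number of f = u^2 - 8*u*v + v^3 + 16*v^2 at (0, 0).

Type A2, Milnor number mu = 2.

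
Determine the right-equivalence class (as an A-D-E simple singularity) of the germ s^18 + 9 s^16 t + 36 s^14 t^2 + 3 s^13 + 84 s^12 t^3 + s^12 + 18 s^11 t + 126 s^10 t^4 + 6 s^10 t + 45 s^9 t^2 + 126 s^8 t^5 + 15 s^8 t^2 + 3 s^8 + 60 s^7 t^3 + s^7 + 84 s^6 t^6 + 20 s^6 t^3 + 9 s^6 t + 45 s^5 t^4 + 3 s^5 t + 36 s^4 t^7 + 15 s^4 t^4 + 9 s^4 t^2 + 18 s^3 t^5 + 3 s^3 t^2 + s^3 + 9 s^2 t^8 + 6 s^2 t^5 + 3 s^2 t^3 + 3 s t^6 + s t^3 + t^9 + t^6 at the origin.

E_{7}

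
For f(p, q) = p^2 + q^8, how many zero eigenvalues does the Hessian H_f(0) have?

Hessian at 0 has rank 1.

1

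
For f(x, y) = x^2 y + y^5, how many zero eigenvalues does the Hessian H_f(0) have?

The Hessian at 0 is [[0, 0], [0, 0]] of rank 0; hence corank 2.

2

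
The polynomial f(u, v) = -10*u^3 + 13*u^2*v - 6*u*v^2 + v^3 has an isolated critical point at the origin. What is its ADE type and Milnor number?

The Hessian of f at 0 has rank 0. Corank 2; j^3 = -(2*u - v)*(5*u^2 - 4*u*v + v^2) splits into three distinct lines over C (the quadratic factor has nonzero discriminant), so D_4.

Type D_{4}, Milnor number mu = 4.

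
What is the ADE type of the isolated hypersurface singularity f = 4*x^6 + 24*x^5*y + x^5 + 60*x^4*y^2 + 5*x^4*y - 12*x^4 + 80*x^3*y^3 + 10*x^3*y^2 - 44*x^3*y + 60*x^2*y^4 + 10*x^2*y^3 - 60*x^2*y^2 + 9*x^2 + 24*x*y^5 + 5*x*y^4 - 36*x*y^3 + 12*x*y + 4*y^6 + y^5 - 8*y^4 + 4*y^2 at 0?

A_{4}

The Hessian of f at 0 is [[18, 12], [12, 8]] with rank 1, so corank 1. A Groebner basis of the Jacobian ideal J(f) in C{x,y} is {-81*x/2 + y^3 - 27*y, x^2 - 4*y^2/9, x*y + 2*y^2/3}; counting standard monomials gives mu = 4. Corank 1: A-series; mu = 4 gives A_4.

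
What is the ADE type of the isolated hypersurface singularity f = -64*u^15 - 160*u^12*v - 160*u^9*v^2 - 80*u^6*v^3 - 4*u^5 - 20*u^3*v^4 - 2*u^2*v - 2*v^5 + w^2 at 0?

D_6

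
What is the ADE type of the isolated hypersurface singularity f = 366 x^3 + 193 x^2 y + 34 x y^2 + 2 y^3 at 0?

D_{4}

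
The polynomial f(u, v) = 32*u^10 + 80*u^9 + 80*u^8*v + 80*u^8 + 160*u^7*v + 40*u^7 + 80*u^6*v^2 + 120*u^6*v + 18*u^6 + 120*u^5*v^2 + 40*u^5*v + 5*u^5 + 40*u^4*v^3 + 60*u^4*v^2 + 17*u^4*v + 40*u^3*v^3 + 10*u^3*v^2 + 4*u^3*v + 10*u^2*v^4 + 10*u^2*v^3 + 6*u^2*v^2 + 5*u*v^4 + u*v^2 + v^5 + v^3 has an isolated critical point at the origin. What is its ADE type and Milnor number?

The Hessian of f at 0 has rank 0. Corank 2; j^3 = v^2*(u + v) has shape L^2 M (L != M), so D-series; mu = 6 gives D_6.

Type D6, Milnor number mu = 6.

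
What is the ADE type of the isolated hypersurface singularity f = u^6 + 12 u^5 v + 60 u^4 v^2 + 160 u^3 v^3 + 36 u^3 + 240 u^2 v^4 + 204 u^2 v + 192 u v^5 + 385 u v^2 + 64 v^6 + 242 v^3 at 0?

The Hessian of f at 0 has rank 0. Corank 2; j^3 = (u + 2*v)*(6*u + 11*v)^2 has shape L^2 M (L != M), so D-series; mu = 7 gives D_7.

D_{7}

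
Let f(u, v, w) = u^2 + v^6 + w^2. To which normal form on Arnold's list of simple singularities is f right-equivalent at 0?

The Hessian of f at 0 is [[2, 0, 0], [0, 0, 0], [0, 0, 2]] with rank 2, so corank 1. A Groebner basis of the Jacobian ideal J(f) in C{u,v,w} is {v^5, u, w}; counting standard monomials gives mu = 5. Corank 1: A-series; mu = 5 gives A_5.

A5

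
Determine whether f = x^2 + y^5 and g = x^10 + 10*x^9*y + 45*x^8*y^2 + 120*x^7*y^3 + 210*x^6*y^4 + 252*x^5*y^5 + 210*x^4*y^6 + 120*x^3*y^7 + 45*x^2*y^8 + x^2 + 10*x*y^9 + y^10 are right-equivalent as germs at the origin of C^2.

The Hessian of f at 0 is [[2, 0], [0, 0]] with rank 1, so corank 1. A Groebner basis of the Jacobian ideal J(f) in C{x,y} is {y^4, x}; counting standard monomials gives mu = 4. Corank 1: A-series; mu = 4 gives A_4. The Hessian of g at 0 is [[2, 0], [0, 0]] with rank 1, so corank 1. A Groebner basis of the Jacobian ideal J(g) in C{x,y} is {y^9, x}; counting standard monomials gives mu = 9. Corank 1: A-series; mu = 9 gives A_9. f is A_4 but g is A_9, hence not right-equivalent.

No.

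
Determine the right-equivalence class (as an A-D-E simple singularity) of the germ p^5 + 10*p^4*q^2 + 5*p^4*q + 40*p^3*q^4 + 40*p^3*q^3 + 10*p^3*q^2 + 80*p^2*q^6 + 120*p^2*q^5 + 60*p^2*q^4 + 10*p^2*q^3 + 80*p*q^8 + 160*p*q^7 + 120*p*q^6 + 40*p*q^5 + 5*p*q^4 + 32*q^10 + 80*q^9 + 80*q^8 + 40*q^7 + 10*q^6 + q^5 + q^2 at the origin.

The Hessian of f at 0 is [[0, 0], [0, 2]] with rank 1, so corank 1. A Groebner basis of the Jacobian ideal J(f) in C{p,q} is {p^4, q}; counting standard monomials gives mu = 4. Corank 1: A-series; mu = 4 gives A_4.

A_4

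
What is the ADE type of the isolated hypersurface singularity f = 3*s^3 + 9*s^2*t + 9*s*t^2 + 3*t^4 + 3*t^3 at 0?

E6

The Hessian of f at 0 is [[0, 0], [0, 0]] with rank 0, so corank 2. A Groebner basis of the Jacobian ideal J(f) in C{s,t} is {t^3, s^2 + 2*s*t + t^2}; counting standard monomials gives mu = 6. Corank 2; j^3 = 3*(s + t)^3 is a perfect cube, so E-series; the 4-jet and mu = 6 give E_6.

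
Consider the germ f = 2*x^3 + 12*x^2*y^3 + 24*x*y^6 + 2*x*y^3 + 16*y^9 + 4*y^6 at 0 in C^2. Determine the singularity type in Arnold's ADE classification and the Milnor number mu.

The Hessian of f at 0 has rank 0. Corank 2; j^3 = 2*x^3 is a perfect cube, so E-series; the 4-jet and mu = 7 give E_7.

Type E_{7}, Milnor number mu = 7.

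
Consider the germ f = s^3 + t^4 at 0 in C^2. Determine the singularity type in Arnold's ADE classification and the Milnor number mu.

Type E6, Milnor number mu = 6.

The Hessian of f at 0 is [[0, 0], [0, 0]] with rank 0, so corank 2. A Groebner basis of the Jacobian ideal J(f) in C{s,t} is {t^3, s^2}; counting standard monomials gives mu = 6. Corank 2; j^3 = s^3 is a perfect cube, so E-series; the 4-jet and mu = 6 give E_6.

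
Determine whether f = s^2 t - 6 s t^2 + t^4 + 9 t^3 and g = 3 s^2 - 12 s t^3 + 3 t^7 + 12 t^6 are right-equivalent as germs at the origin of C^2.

No.

The Hessian of f at 0 is [[0, 0], [0, 0]] with rank 0, so corank 2. A Groebner basis of the Jacobian ideal J(f) in C{s,t} is {s^3 + 27*s^2/4 - 243*t^2/4, s^2/4 + t^3 - 9*t^2/4, s*t - 3*t^2}; counting standard monomials gives mu = 5. Corank 2; j^3 = t*(s - 3*t)^2 has shape L^2 M (L != M), so D-series; mu = 5 gives D_5. The Hessian of g at 0 is [[6, 0], [0, 0]] with rank 1, so corank 1. A Groebner basis of the Jacobian ideal J(g) in C{s,t} is {-s/2 + t^3, s^2}; counting standard monomials gives mu = 6. Corank 1: A-series; mu = 6 gives A_6. f is D_5 but g is A_6, hence not right-equivalent.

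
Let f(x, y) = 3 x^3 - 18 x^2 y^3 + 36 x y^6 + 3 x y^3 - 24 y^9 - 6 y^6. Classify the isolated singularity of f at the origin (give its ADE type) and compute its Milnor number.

The Hessian of f at 0 has rank 0. Corank 2; j^3 = 3*x^3 is a perfect cube, so E-series; the 4-jet and mu = 7 give E_7.

Type E7, Milnor number mu = 7.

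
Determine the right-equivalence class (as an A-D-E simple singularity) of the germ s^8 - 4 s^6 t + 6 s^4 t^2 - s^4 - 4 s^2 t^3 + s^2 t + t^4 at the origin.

D5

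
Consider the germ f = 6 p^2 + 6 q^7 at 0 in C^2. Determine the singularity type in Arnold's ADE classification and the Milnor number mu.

Type A_6, Milnor number mu = 6.

The Hessian of f at 0 has rank 1. Corank 1: A-series; mu = 6 gives A_6.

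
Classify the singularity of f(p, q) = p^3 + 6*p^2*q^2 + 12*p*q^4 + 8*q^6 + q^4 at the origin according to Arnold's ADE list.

The Hessian of f at 0 has rank 0. Corank 2; j^3 = p^3 is a perfect cube, so E-series; the 4-jet and mu = 6 give E_6.

E_6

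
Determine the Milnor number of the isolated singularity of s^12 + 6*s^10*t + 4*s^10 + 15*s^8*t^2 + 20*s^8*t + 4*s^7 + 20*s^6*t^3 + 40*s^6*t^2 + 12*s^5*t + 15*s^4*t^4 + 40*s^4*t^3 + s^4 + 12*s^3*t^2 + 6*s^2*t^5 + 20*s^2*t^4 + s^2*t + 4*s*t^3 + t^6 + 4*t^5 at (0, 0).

The Hessian of f at 0 has rank 0. Corank 2; j^3 = s^2*t has shape L^2 M (L != M), so D-series; mu = 7 gives D_7.

7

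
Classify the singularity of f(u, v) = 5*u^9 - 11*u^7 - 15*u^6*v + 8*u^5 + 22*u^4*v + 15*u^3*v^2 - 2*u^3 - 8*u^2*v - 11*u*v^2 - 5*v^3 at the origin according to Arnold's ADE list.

D4

The Hessian of f at 0 has rank 0. Corank 2; j^3 = -(u + v)*(2*u^2 + 6*u*v + 5*v^2) splits into three distinct lines over C (the quadratic factor has nonzero discriminant), so D_4.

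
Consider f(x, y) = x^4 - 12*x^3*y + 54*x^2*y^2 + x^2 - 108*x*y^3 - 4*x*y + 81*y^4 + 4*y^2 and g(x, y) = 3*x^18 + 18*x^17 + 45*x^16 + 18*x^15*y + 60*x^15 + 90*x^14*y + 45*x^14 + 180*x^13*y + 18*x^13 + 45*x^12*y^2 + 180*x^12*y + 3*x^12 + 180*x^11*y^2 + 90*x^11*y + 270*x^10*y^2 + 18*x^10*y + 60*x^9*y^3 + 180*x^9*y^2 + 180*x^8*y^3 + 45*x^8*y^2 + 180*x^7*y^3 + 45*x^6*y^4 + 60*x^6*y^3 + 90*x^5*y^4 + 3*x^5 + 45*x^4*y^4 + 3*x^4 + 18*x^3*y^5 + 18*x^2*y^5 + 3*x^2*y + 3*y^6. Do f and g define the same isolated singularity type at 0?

No.

The Hessian of f at 0 is [[2, -4], [-4, 8]] with rank 1, so corank 1. A Groebner basis of the Jacobian ideal J(f) in C{x,y} is {y^3, x - 2*y}; counting standard monomials gives mu = 3. Corank 1: A-series; mu = 3 gives A_3. The Hessian of g at 0 is [[0, 0], [0, 0]] with rank 0, so corank 2. A Groebner basis of the Jacobian ideal J(g) in C{x,y} is {x^2/6 + y^5, x^3, x*y}; counting standard monomials gives mu = 7. Corank 2; j^3 = 3*x^2*y has shape L^2 M (L != M), so D-series; mu = 7 gives D_7. f is A_3 but g is D_7, hence not right-equivalent.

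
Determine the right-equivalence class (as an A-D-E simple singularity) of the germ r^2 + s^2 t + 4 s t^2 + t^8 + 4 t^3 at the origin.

D_9

The Hessian of f at 0 has rank 1. Corank 2; j^3 = t*(s + 2*t)^2 has shape L^2 M (L != M), so D-series; mu = 9 gives D_9.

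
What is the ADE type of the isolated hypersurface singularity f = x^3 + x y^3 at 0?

The Hessian of f at 0 is [[0, 0], [0, 0]] with rank 0, so corank 2. A Groebner basis of the Jacobian ideal J(f) in C{x,y} is {x^3, x*y^2, 3*x^2 + y^3}; counting standard monomials gives mu = 7. Corank 2; j^3 = x^3 is a perfect cube, so E-series; the 4-jet and mu = 7 give E_7.

E_7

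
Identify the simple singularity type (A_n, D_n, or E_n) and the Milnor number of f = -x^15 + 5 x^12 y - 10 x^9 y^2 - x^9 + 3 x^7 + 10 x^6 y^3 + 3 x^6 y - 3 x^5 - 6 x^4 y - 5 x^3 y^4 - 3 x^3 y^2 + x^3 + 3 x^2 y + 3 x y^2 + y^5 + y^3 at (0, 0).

Type E_8, Milnor number mu = 8.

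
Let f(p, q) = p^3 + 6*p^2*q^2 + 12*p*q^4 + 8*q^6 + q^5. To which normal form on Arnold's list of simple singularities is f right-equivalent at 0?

The Hessian of f at 0 is [[0, 0], [0, 0]] with rank 0, so corank 2. A Groebner basis of the Jacobian ideal J(f) in C{p,q} is {q^4, p^3, p^2/4 + p*q^2}; counting standard monomials gives mu = 8. Corank 2; j^3 = p^3 is a perfect cube, so E-series; the 5-jet and mu = 8 give E_8.

E_{8}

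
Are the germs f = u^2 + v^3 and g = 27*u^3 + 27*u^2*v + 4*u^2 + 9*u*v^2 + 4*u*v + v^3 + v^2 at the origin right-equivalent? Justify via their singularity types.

Yes.

The Hessian of f at 0 has rank 1. Corank 1: A-series; mu = 2 gives A_2. The Hessian of g at 0 has rank 1. Corank 1: A-series; mu = 2 gives A_2. Both have type A_2, hence right-equivalent.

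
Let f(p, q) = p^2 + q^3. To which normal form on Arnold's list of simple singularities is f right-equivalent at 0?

A2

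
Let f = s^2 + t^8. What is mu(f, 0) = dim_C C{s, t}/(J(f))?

7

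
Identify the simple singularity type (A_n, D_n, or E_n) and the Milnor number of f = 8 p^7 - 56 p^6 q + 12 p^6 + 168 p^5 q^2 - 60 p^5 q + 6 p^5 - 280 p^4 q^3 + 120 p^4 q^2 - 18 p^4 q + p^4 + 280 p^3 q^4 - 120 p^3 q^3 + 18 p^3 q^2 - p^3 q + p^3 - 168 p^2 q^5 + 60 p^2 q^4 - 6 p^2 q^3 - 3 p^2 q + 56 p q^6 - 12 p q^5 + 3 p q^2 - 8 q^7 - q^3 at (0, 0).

The Hessian of f at 0 is [[0, 0], [0, 0]] with rank 0, so corank 2. A Groebner basis of the Jacobian ideal J(f) in C{p,q} is {3*p^2 - 6*p*q + q^4 + q^3 + 3*q^2, p^3 + 3*p^2 - 6*p*q + 3*q^2, p^2*q + 3*p^2 - 6*p*q + 3*q^2, 2*p^2 + p*q^2 - 4*p*q - q^3/3 + 2*q^2}; counting standard monomials gives mu = 7. Corank 2; j^3 = (p - q)^3 is a perfect cube, so E-series; the 4-jet and mu = 7 give E_7.

Type E_{7}, Milnor number mu = 7.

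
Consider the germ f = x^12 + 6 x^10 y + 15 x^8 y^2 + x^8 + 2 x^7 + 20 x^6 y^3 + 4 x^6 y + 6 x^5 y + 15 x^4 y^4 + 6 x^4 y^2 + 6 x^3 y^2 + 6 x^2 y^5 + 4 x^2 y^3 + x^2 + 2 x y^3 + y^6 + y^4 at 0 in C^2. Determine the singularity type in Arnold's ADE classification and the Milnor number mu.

The Hessian of f at 0 is [[2, 0], [0, 0]] with rank 1, so corank 1. A Groebner basis of the Jacobian ideal J(f) in C{x,y} is {y^3, x}; counting standard monomials gives mu = 3. Corank 1: A-series; mu = 3 gives A_3.

Type A_3, Milnor number mu = 3.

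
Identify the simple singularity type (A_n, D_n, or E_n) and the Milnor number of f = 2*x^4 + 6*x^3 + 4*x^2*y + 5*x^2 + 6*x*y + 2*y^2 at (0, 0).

The Hessian of f at 0 has rank 2. Corank 0: nondegenerate Morse point, so A_1.

Type A_1, Milnor number mu = 1.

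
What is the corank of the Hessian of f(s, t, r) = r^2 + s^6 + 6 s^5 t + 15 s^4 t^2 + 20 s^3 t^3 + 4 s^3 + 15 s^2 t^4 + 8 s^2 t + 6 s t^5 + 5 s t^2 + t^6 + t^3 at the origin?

2

Hessian at 0 has rank 1.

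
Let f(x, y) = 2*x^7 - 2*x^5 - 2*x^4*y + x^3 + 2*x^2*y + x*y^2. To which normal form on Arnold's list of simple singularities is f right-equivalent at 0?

D_{8}

The Hessian of f at 0 has rank 0. Corank 2; j^3 = x*(x + y)^2 has shape L^2 M (L != M), so D-series; mu = 8 gives D_8.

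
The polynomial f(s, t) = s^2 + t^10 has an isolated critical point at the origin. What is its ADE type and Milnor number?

Type A_{9}, Milnor number mu = 9.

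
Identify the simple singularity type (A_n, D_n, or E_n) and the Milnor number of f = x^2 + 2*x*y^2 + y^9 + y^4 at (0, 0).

Type A_{8}, Milnor number mu = 8.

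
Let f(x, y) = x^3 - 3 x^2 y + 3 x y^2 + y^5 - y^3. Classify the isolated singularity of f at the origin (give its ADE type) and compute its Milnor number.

Type E8, Milnor number mu = 8.

The Hessian of f at 0 is [[0, 0], [0, 0]] with rank 0, so corank 2. A Groebner basis of the Jacobian ideal J(f) in C{x,y} is {y^4, x^2 - 2*x*y + y^2}; counting standard monomials gives mu = 8. Corank 2; j^3 = (x - y)^3 is a perfect cube, so E-series; the 5-jet and mu = 8 give E_8.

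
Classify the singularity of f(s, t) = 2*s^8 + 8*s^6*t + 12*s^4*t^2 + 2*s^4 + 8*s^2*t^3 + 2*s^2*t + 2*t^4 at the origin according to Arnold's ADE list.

The Hessian of f at 0 has rank 0. Corank 2; j^3 = 2*s^2*t has shape L^2 M (L != M), so D-series; mu = 5 gives D_5.

D_5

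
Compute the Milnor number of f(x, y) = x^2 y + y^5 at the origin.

6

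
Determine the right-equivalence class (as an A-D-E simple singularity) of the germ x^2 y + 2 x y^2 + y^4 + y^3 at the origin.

D5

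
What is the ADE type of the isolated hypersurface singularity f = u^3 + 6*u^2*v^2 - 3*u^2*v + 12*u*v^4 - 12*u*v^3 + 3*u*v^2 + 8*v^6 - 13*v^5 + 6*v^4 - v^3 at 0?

E_{8}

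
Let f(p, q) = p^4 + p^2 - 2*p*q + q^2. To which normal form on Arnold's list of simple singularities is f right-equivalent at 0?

A_3

The Hessian of f at 0 has rank 1. Corank 1: A-series; mu = 3 gives A_3.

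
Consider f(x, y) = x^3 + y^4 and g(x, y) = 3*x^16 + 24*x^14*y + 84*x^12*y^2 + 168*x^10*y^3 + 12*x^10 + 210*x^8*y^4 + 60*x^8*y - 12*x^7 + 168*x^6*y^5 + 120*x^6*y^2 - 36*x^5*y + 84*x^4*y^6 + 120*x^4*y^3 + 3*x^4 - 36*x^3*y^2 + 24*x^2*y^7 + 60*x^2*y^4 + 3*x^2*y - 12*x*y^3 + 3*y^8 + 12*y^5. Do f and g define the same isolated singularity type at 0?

No.

The Hessian of f at 0 is [[0, 0], [0, 0]] with rank 0, so corank 2. A Groebner basis of the Jacobian ideal J(f) in C{x,y} is {y^3, x^2}; counting standard monomials gives mu = 6. Corank 2; j^3 = x^3 is a perfect cube, so E-series; the 4-jet and mu = 6 give E_6. The Hessian of g at 0 is [[0, 0], [0, 0]] with rank 0, so corank 2. A Groebner basis of the Jacobian ideal J(g) in C{x,y} is {x^2*y^2 - x*y/4 + y^3/2, -x^2*y/2 + x*y^3, x^2/3 - 7*x*y^2/6 + y^4, x^3 - x*y/2 + y^3}; counting standard monomials gives mu = 9. Corank 2; j^3 = 3*x^2*y has shape L^2 M (L != M), so D-series; mu = 9 gives D_9. f is E_6 but g is D_9, hence not right-equivalent.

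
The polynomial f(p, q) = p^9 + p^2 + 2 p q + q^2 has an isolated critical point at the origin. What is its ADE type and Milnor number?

Type A8, Milnor number mu = 8.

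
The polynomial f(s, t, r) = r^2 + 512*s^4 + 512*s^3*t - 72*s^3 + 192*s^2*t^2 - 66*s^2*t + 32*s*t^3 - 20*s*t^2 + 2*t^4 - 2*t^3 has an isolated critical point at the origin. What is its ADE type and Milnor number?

Type D_5, Milnor number mu = 5.

The Hessian of f at 0 is [[0, 0, 0], [0, 0, 0], [0, 0, 2]] with rank 1, so corank 2. A Groebner basis of the Jacobian ideal J(f) in C{s,t,r} is {s*t^2 - 27*s*t/16 - 9*t^2/16, 81*s*t/16 + t^3 + 27*t^2/16, s^2 + 7*s*t/12 + t^2/12, r}; counting standard monomials gives mu = 5. Corank 2; j^3 = -2*(3*s + t)^2*(4*s + t) has shape L^2 M (L != M), so D-series; mu = 5 gives D_5.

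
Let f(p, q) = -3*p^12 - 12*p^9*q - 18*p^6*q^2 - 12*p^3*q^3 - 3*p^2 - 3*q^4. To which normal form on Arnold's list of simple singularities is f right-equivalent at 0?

A_3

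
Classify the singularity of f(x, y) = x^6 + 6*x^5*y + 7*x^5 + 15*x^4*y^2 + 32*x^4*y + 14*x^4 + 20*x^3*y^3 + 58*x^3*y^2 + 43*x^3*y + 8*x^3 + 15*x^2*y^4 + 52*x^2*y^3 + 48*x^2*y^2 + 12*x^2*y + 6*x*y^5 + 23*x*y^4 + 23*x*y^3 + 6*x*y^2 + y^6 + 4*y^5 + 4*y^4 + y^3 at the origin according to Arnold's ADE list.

E7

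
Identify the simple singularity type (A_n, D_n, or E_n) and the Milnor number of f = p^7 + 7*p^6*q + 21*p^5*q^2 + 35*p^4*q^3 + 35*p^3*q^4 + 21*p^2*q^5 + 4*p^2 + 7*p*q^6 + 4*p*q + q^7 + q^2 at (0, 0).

Type A_6, Milnor number mu = 6.

The Hessian of f at 0 has rank 1. Corank 1: A-series; mu = 6 gives A_6.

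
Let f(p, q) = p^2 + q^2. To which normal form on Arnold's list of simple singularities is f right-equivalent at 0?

A1

The Hessian of f at 0 has rank 2. Corank 0: nondegenerate Morse point, so A_1.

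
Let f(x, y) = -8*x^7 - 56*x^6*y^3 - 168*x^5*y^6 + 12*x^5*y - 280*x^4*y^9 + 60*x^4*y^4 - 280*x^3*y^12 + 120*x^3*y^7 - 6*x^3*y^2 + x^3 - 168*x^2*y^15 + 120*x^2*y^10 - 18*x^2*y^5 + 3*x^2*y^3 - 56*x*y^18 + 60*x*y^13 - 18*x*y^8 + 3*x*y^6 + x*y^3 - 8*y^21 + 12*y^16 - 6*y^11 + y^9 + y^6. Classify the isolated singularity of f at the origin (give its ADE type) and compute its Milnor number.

The Hessian of f at 0 is [[0, 0], [0, 0]] with rank 0, so corank 2. A Groebner basis of the Jacobian ideal J(f) in C{x,y} is {x^3, x*y^2, 3*x^2 + y^3}; counting standard monomials gives mu = 7. Corank 2; j^3 = x^3 is a perfect cube, so E-series; the 4-jet and mu = 7 give E_7.

Type E_{7}, Milnor number mu = 7.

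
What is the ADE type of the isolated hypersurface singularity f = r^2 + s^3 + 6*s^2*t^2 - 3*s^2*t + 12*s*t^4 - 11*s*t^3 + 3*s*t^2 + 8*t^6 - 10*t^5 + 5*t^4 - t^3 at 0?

E_7

The Hessian of f at 0 has rank 1. Corank 2; j^3 = (s - t)^3 is a perfect cube, so E-series; the 4-jet and mu = 7 give E_7.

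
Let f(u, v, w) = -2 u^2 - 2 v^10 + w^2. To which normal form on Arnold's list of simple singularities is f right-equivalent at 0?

The Hessian of f at 0 is [[-4, 0, 0], [0, 0, 0], [0, 0, 2]] with rank 2, so corank 1. A Groebner basis of the Jacobian ideal J(f) in C{u,v,w} is {v^9, u, w}; counting standard monomials gives mu = 9. Corank 1: A-series; mu = 9 gives A_9.

A_9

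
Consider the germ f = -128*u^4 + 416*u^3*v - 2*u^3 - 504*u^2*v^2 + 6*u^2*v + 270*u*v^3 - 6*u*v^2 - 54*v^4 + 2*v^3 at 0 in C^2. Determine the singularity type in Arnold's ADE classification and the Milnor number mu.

The Hessian of f at 0 is [[0, 0], [0, 0]] with rank 0, so corank 2. A Groebner basis of the Jacobian ideal J(f) in C{u,v} is {3*u^2/16 - 3*u*v/8 + v^4 + v^3/16 + 3*v^2/16, u^3 + 21*u^2/16 - 21*u*v/8 - 9*v^3/16 + 21*v^2/16, u^2*v + 15*u^2/16 - 15*u*v/8 - 11*v^3/16 + 15*v^2/16, u^2/2 + u*v^2 - u*v - 5*v^3/6 + v^2/2}; counting standard monomials gives mu = 7. Corank 2; j^3 = -2*(u - v)^3 is a perfect cube, so E-series; the 4-jet and mu = 7 give E_7.

Type E_7, Milnor number mu = 7.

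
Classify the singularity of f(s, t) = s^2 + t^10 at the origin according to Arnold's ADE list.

The Hessian of f at 0 is [[2, 0], [0, 0]] with rank 1, so corank 1. A Groebner basis of the Jacobian ideal J(f) in C{s,t} is {t^9, s}; counting standard monomials gives mu = 9. Corank 1: A-series; mu = 9 gives A_9.

A9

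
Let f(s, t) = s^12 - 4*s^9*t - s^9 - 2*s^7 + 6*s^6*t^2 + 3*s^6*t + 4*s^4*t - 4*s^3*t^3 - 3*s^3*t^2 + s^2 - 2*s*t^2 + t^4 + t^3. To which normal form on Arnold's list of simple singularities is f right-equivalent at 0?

A2

The Hessian of f at 0 has rank 1. Corank 1: A-series; mu = 2 gives A_2.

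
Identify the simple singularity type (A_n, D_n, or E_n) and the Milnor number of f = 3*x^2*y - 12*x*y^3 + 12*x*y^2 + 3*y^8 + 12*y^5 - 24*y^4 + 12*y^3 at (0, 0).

The Hessian of f at 0 has rank 0. Corank 2; j^3 = 3*y*(x + 2*y)^2 has shape L^2 M (L != M), so D-series; mu = 9 gives D_9.

Type D_{9}, Milnor number mu = 9.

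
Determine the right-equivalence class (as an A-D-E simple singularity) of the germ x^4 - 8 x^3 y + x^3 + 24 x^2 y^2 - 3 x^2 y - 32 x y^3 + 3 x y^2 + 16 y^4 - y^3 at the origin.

E_{6}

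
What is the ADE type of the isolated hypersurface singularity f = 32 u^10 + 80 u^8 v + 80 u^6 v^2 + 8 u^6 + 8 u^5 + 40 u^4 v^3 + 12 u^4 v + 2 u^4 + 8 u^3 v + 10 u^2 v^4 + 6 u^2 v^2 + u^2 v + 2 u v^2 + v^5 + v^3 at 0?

D_6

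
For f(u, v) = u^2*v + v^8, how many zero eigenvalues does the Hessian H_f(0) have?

Hessian at 0 has rank 0.

2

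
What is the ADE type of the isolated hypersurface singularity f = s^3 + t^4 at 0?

E_{6}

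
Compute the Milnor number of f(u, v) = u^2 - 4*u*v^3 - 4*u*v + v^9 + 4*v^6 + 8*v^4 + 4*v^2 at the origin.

8

The Hessian of f at 0 has rank 1. Corank 1: A-series; mu = 8 gives A_8.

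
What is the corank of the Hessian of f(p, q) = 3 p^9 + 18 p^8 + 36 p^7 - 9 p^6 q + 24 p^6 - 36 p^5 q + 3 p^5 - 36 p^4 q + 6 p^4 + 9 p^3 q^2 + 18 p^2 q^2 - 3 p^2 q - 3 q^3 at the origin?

2

Hessian at 0 has rank 0.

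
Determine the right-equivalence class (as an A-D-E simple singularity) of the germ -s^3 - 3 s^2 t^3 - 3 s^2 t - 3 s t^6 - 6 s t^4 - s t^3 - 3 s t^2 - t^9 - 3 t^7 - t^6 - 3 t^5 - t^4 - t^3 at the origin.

E_{7}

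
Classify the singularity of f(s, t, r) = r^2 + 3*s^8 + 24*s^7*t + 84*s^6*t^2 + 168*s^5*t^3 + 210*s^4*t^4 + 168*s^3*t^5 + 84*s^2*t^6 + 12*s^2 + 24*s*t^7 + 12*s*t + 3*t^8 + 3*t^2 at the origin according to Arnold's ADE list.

A_7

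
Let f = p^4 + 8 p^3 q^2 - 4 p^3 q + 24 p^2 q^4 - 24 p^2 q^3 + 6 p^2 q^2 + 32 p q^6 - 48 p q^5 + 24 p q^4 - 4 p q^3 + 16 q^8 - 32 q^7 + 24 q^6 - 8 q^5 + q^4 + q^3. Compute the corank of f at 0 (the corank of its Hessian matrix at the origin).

2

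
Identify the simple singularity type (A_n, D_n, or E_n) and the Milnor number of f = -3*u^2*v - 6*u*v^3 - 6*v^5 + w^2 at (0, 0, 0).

The Hessian of f at 0 is [[0, 0, 0], [0, 0, 0], [0, 0, 2]] with rank 1, so corank 2. A Groebner basis of the Jacobian ideal J(f) in C{u,v,w} is {u^3, u^2*v, -u^2/4 + u*v^2, u*v + v^3, w}; counting standard monomials gives mu = 6. Corank 2; j^3 = -3*u^2*v has shape L^2 M (L != M), so D-series; mu = 6 gives D_6.

Type D_6, Milnor number mu = 6.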